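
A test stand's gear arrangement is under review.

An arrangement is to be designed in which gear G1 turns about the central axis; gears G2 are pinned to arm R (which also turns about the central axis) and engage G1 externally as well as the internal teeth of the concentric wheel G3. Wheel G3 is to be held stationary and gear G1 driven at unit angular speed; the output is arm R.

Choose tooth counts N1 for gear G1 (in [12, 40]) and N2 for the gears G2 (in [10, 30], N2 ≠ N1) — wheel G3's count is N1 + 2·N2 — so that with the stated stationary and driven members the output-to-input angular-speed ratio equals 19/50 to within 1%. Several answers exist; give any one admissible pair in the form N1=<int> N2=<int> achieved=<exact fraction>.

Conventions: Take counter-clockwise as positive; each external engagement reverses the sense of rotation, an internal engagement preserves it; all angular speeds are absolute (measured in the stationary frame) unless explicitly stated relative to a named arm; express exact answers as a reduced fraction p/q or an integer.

topology: planetary set — design target 19/50, arm = carrier (Willis)
Willis with ω_ring = 0: ω_arm/ω_sun = N1/(N1+N3); set equal to 19/50  ⇒  N3/N1 = 1/(19/50) − 1 = 31/19
N3 = N1 + 2·N2  ⇒  N2/N1 = (N3/N1 − 1)/2 = (31/19 − 1)/2 = 6/19
smallest multiple with N1 ≥ 12 and N2 ≥ 10: k = 2  ⇒  N1 = 2·19 = 38, N2 = 2·6 = 12 (N1 ≤ 40, N2 ≤ 30, N2 ≠ N1 ✓), N3 = 38 + 2·12 = 62
check: N1/(N1+N3) with N1 = 38, N3 = 62 gives 19/50; |achieved − target| = 0 ≤ 19/5000 ✓

N1=38 N2=12 achieved=19/50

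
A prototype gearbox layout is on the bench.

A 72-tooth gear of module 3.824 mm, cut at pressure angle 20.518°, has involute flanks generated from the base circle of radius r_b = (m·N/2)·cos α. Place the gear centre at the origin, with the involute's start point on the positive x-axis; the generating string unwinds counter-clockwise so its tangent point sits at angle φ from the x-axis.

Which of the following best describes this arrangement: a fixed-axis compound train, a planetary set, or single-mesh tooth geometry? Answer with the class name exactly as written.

topology: single-mesh involute geometry — m = 3.824, N = 72
classification: single-mesh tooth geometry

single-mesh tooth geometry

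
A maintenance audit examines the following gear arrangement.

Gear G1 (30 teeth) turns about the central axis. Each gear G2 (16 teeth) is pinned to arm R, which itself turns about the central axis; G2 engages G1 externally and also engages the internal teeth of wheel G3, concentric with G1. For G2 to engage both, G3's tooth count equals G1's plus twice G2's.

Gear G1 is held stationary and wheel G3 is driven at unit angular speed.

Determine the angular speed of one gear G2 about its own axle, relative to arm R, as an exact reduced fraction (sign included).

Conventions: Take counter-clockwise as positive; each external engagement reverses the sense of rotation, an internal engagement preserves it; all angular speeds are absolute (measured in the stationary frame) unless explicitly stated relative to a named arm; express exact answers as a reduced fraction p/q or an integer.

465/368

recognized (axles ride arm R): planetary set, 30/16/62 teeth
ring teeth: 30 + 2·16 = 62
30(ω_sun−ω_arm) = −62(ω_ring−ω_arm),  ω_sun = 0, ω_ring = 1
30(0−ω_arm) = −62(1−ω_arm)  ⇒  92·ω_arm = 62  ⇒  ω_arm = 31/46
sun–planet mesh: 30·(0−31/46) = −16·(ω_p−ω_arm)  ⇒  ω_p−ω_arm = 465/368
exact speed ratio = 465/368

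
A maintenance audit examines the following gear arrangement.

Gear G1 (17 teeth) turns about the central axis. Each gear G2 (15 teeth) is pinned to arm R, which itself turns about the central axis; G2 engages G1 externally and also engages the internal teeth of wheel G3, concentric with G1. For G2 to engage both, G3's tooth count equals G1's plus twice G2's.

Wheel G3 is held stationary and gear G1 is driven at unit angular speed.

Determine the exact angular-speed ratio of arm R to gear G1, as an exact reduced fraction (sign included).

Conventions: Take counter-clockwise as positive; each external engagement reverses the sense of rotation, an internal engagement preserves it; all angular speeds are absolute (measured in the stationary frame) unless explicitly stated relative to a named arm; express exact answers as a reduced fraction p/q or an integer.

17/64

class = planetary set [G3 = 17+2·15 = 47; Willis about the carrier]
ring teeth: 17 + 2·15 = 47
17(ω_sun−ω_arm) = −47(ω_ring−ω_arm),  ω_ring = 0, ω_sun = 1
17(1−ω_arm) = −47(0−ω_arm)  ⇒  64·ω_arm = 17  ⇒  ω_arm = 17/64
ω_out/ω_in = 17/64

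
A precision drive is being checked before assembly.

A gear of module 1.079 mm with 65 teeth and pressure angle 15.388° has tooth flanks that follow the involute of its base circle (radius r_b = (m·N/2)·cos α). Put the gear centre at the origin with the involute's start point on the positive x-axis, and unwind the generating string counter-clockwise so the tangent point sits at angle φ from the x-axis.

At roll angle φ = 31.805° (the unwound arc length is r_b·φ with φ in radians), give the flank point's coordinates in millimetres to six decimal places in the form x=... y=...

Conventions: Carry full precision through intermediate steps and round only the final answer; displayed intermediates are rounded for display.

recognized (one wheel, involute flank): single-mesh tooth geometry, m = 1.079, N = 65
pitch radius r_p = m·N/2 = 1.079·65/2 = 35.067500
base radius r_b = r_p·cos α = 35.067500·cos 15.388° = 33.810365
roll angle φ = 31.805° = 0.55510197 rad
x = r_b·(cos φ + φ·sin φ) = 38.625031
y = r_b·(sin φ − φ·cos φ) = 1.868982

x=38.625031 y=1.868982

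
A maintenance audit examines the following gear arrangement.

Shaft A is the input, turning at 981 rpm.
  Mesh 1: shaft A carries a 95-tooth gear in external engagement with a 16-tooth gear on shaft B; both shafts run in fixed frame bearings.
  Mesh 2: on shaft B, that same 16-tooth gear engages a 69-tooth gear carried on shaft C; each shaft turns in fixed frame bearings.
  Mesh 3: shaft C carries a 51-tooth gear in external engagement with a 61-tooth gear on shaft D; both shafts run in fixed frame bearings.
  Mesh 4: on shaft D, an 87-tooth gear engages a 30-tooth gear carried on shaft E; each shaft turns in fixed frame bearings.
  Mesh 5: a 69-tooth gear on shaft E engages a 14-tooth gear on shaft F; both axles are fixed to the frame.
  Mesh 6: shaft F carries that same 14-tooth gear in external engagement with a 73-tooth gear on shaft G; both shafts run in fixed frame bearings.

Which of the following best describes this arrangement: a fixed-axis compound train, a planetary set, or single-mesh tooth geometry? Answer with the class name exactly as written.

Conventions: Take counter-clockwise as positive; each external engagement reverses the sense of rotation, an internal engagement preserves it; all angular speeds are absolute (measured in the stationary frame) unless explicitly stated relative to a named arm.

fixed-axis compound train

class = fixed-axis compound train [6 meshes; 6 ratios multiply, 6 sense flips]
classification: fixed-axis compound train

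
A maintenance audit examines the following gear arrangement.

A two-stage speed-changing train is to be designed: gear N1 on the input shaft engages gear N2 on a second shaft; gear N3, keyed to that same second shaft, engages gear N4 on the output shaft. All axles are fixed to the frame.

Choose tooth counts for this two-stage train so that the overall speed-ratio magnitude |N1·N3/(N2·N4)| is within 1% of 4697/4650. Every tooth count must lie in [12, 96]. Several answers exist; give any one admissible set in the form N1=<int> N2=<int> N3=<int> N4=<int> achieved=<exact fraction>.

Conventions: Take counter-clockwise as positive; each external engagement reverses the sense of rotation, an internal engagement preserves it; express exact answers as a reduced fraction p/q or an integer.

N1=61 N2=50 N3=77 N4=93 achieved=4697/4650

2-stage fixed-axis compound train for ratio 4697/4650
target = 4697/4650 in lowest terms: an exact hit needs N1·N3 = k·4697 and N2·N4 = k·4650 for one integer k, every count in [12, 96]; additionally prefer no 1:1 stage (N1 ≠ N2, N3 ≠ N4)
k = 1: N1·N3 = 4697 = 61·77, N2·N4 = 4650 = 50·93
achieved = 61·77/(50·93) = 4697/4650; |achieved − target| = 0 ≤ 4697/465000 ✓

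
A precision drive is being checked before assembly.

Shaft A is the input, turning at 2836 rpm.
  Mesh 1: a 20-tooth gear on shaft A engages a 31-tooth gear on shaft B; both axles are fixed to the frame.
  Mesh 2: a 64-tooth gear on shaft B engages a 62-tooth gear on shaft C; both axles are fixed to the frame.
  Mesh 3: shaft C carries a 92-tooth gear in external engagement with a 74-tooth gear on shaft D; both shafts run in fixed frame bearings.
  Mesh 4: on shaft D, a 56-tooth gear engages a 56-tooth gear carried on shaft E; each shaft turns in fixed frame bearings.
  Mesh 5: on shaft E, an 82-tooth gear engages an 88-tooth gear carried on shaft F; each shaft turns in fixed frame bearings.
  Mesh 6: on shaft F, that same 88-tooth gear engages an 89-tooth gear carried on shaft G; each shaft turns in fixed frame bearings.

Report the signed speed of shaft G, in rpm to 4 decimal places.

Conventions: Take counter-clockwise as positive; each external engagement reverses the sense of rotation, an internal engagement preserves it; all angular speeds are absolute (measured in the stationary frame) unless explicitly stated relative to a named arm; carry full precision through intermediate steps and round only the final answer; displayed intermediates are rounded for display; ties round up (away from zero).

+2163.4296 rpm

topology: fixed-axis compound train — 6 meshes, A→G
mesh 1 [20T→31T]: ω = 2836.0000×20/31 = 1829.6774 rpm, sense flips to −
mesh 2 [64T→62T]: ω = 1829.6774×64/62 = 1888.6993 rpm, sense flips to +
mesh 3 [92T→74T]: ω = 1888.6993×92/74 = 2348.1126 rpm, sense flips to −
mesh 4 [56T→56T]: ω = 2348.1126×56/56 = 2348.1126 rpm, sense flips to +
mesh 5 [82T→88T]: ω = 2348.1126×82/88 = 2188.0140 rpm, sense flips to −
mesh 6 [88T→89T]: ω = 2188.0140×88/89 = 2163.4296 rpm, sense flips to +
signed output speed = +2163.4296 rpm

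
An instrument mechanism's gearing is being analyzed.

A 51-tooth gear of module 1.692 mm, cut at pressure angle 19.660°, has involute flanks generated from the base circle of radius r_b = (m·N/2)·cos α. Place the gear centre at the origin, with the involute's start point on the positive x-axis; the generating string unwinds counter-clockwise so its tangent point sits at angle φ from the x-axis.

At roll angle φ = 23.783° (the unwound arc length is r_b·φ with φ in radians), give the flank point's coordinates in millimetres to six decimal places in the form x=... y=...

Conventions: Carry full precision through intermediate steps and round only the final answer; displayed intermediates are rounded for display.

x=43.981858 y=0.952062

recognized (one wheel, involute flank): single-mesh tooth geometry, m = 1.692, N = 51
pitch radius r_p = m·N/2 = 1.692·51/2 = 43.146000
base radius r_b = r_p·cos α = 43.146000·cos 19.660° = 40.630832
roll angle φ = 23.783° = 0.41509166 rad
x = r_b·(cos φ + φ·sin φ) = 43.981858
y = r_b·(sin φ − φ·cos φ) = 0.952062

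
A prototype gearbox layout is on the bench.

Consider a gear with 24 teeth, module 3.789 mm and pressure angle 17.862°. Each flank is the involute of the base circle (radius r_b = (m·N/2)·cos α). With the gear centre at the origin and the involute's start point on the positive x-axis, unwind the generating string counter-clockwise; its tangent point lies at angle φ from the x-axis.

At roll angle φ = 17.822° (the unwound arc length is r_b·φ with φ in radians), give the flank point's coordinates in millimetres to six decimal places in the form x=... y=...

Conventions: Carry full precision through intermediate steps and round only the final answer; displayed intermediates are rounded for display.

x=45.319558 y=0.429955

class = single-mesh tooth geometry [base-circle involute, m = 3.789, 24T]
pitch radius r_p = m·N/2 = 3.789·24/2 = 45.468000
base radius r_b = r_p·cos α = 45.468000·cos 17.862° = 43.276353
roll angle φ = 17.822° = 0.31105258 rad
x = r_b·(cos φ + φ·sin φ) = 45.319558
y = r_b·(sin φ − φ·cos φ) = 0.429955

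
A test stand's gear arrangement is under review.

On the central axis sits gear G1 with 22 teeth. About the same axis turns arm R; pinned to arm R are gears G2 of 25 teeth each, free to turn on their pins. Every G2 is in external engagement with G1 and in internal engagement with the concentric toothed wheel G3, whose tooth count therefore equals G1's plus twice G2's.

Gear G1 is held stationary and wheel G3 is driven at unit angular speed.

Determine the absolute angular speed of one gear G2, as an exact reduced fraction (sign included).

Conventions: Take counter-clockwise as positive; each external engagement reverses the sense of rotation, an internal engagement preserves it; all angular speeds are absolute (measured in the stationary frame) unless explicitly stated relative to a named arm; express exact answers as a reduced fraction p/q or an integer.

recognized (axles ride arm R): planetary set, 22/25/72 teeth
ring teeth: 22 + 2·25 = 72
22(ω_sun−ω_arm) = −72(ω_ring−ω_arm),  ω_sun = 0, ω_ring = 1
22(0−ω_arm) = −72(1−ω_arm)  ⇒  94·ω_arm = 72  ⇒  ω_arm = 36/47
sun–planet mesh: 22·(0−36/47) = −25·(ω_p−ω_arm)  ⇒  ω_p−ω_arm = 792/1175
ω_p = 36/47 + 792/1175 = 36/25
exact speed ratio = 36/25

36/25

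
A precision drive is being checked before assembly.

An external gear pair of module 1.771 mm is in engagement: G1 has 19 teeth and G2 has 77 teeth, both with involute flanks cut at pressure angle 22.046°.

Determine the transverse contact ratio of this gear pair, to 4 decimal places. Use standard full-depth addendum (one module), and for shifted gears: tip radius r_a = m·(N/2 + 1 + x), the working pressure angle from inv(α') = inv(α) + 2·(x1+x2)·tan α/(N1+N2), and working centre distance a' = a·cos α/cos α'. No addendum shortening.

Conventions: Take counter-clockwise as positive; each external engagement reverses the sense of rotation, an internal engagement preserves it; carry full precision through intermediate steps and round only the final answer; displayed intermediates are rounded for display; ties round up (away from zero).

1.5931

single-mesh involute tooth geometry (19T engaging 77T at module 1.771)
base radii: r_b1 = 15.594340, r_b2 = 63.198114
tip radii: r_a1 = 18.595500, r_a2 = 69.954500
no profile shift: α' = α, a' = a
action lengths: √(r_a1²−r_b1²) = 10.129619, √(r_a2²−r_b2²) = 29.993841
base pitch p_b = π·m·cos α = 5.156954
CR = (10.129619 + 29.993841 − 85.008000·sin 22.04600°)/5.156954 = 1.593118
contact ratio ≈ 1.5931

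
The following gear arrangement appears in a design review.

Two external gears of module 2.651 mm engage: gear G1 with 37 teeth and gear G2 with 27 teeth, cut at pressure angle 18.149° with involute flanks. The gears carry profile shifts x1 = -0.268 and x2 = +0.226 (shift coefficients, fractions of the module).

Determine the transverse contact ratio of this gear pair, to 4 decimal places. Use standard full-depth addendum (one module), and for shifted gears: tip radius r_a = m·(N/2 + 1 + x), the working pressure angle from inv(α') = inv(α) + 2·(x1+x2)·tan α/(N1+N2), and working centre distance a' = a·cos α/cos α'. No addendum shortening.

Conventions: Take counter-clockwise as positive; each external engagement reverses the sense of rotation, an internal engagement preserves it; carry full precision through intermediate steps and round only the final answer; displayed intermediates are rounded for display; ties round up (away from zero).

1.7416

class = single-mesh tooth geometry [involute pair 37T × 27T, m = 2.651]
base radii: r_b1 = 46.603571, r_b2 = 34.008011
tip radii: r_a1 = 50.984032, r_a2 = 39.038626
inv(α') = inv(18.149°) + 2·(-0.268+0.226)·tan α/(37+27) = 0.01060718  ⇒  α' = 17.91642°
a' = a·cos α / cos α' = 84.8320·cos 18.149°/cos 17.91642° = 84.719966
action lengths: √(r_a1²−r_b1²) = 20.675559, √(r_a2²−r_b2²) = 19.169494
base pitch p_b = π·m·cos α = 7.914024
CR = (20.675559 + 19.169494 − 84.719966·sin 17.91642°)/7.914024 = 1.741556
contact ratio ≈ 1.7416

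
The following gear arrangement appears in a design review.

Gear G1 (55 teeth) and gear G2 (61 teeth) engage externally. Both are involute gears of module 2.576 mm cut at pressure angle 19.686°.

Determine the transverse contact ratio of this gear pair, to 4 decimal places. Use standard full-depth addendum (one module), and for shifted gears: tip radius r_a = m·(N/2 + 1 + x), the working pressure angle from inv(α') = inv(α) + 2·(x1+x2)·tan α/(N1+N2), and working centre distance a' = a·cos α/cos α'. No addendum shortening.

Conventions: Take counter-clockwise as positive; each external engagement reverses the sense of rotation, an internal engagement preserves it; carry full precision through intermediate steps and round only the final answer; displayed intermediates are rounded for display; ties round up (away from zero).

topology: single-mesh involute geometry — m = 2.576, 55T/61T pair
base radii: r_b1 = 66.699606, r_b2 = 73.975927
tip radii: r_a1 = 73.416000, r_a2 = 81.144000
no profile shift: α' = α, a' = a
action lengths: √(r_a1²−r_b1²) = 30.676890, √(r_a2²−r_b2²) = 33.345329
base pitch p_b = π·m·cos α = 7.619745
CR = (30.676890 + 33.345329 − 149.408000·sin 19.68600°)/7.619745 = 1.796892
contact ratio ≈ 1.7969

1.7969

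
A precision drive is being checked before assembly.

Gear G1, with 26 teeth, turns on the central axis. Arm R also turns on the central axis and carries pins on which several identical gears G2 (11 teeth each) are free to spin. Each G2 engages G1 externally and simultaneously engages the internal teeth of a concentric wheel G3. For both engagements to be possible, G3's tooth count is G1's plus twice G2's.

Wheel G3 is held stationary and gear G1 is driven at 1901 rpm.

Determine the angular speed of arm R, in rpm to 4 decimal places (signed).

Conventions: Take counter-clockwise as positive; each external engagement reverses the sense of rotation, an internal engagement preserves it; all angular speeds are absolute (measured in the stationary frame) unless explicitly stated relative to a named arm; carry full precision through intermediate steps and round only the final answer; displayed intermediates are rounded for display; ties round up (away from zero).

recognized (axles ride arm R): planetary set, 26/11/48 teeth
normalise by the input: solve with ω_sun = 1, then scale by 1901 rpm
ring teeth: 26 + 2·11 = 48
26(ω_sun−ω_arm) = −48(ω_ring−ω_arm),  ω_ring = 0, ω_sun = 1
26(1−ω_arm) = −48(0−ω_arm)  ⇒  74·ω_arm = 26  ⇒  ω_arm = 13/37
scale: ω_arm = 13/37 × 1901 rpm = +667.9189 rpm

+667.9189 rpm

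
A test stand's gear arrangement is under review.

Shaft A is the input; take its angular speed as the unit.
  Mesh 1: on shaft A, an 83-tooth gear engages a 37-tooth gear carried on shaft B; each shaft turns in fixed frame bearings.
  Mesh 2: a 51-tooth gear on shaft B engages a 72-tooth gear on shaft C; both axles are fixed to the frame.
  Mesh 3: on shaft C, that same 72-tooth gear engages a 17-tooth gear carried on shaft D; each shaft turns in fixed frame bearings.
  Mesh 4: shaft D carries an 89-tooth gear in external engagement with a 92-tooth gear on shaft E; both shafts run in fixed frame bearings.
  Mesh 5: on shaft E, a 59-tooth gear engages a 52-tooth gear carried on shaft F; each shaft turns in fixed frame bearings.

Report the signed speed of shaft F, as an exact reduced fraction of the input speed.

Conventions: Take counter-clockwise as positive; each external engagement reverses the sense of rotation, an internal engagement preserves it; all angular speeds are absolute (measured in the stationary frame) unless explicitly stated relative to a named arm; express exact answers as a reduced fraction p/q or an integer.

5-mesh fixed-axis compound train (all bearings frame-fixed)
mesh 1 [83T→37T]: |ω|/ω_in = 1×83/37 = 83/37, sense flips to −
mesh 2 [51T→72T]: |ω|/ω_in = (83/37)×51/72 = 1411/888, sense flips to +
mesh 3 [72T→17T]: |ω|/ω_in = (1411/888)×72/17 = 249/37, sense flips to −
mesh 4 [89T→92T]: |ω|/ω_in = (249/37)×89/92 = 22161/3404, sense flips to +
mesh 5 [59T→52T]: |ω|/ω_in = (22161/3404)×59/52 = 1307499/177008, sense flips to −
signed output speed (× input speed) = -1307499/177008

-1307499/177008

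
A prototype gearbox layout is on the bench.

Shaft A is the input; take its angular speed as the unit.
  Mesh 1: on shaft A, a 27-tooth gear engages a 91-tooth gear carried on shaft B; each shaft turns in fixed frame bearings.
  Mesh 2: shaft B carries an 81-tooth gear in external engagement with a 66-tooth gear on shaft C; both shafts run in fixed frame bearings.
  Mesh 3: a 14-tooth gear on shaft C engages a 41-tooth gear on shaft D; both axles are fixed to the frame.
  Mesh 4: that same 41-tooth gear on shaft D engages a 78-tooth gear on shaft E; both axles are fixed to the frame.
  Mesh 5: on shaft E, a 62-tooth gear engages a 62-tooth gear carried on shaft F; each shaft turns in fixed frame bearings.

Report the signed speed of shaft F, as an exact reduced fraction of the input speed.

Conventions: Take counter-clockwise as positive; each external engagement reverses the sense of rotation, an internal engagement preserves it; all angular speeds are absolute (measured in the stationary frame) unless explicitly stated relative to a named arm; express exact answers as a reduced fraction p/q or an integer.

-243/3718

5-mesh fixed-axis compound train (all bearings frame-fixed)
mesh 1 [27T→91T]: |ω|/ω_in = 1×27/91 = 27/91, sense flips to −
mesh 2 [81T→66T]: |ω|/ω_in = (27/91)×81/66 = 729/2002, sense flips to +
mesh 3 [14T→41T]: |ω|/ω_in = (729/2002)×14/41 = 729/5863, sense flips to −
mesh 4 [41T→78T]: |ω|/ω_in = (729/5863)×41/78 = 243/3718, sense flips to +
mesh 5 [62T→62T]: |ω|/ω_in = (243/3718)×62/62 = 243/3718, sense flips to −
signed output speed (× input speed) = -243/3718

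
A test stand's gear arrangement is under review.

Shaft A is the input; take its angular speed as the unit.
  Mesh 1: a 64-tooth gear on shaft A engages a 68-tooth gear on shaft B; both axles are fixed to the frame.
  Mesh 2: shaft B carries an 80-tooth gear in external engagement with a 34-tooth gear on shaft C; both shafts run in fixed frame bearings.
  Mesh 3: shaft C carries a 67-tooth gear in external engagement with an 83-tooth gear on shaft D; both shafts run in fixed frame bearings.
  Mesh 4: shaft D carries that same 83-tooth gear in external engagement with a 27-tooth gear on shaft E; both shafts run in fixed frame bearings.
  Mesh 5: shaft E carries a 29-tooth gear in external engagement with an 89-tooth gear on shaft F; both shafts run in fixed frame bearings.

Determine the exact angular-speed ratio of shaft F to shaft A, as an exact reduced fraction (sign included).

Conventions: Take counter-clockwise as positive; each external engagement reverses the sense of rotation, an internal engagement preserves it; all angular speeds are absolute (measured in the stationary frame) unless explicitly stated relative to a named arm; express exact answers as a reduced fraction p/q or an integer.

-1243520/694467

class = fixed-axis compound train [5 meshes; 5 ratios multiply, 5 sense flips]
mesh 1 [64T→68T]: running ratio 16/17, sense −
mesh 2 [80T→34T]: running ratio 640/289, sense +
mesh 3 [67T→83T]: running ratio 42880/23987, sense −
mesh 4 [83T→27T]: running ratio 42880/7803, sense +
mesh 5 [29T→89T]: running ratio 1243520/694467, sense −
ω_out/ω_in = -1243520/694467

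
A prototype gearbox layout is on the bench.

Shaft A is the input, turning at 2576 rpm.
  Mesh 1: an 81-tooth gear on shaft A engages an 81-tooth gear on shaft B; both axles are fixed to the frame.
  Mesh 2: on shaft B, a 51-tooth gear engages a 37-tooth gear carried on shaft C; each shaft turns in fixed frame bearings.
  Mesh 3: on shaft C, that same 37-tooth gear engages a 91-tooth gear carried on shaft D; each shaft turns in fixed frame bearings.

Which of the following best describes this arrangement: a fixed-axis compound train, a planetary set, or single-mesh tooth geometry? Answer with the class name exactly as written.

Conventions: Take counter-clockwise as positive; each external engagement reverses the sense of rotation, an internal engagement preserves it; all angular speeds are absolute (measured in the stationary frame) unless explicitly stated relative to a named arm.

topology: fixed-axis compound train — 3 meshes, A→D
classification: fixed-axis compound train

fixed-axis compound train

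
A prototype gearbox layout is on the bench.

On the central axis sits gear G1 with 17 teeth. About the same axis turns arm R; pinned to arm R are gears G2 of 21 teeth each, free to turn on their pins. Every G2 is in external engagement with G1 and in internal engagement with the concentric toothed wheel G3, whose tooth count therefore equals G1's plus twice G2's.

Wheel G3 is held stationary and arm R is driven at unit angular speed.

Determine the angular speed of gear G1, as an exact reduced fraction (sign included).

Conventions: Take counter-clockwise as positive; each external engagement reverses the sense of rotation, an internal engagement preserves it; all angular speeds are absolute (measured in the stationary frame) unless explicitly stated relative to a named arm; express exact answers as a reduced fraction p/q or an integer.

76/17

class = planetary set [G3 = 17+2·21 = 59; Willis about the carrier]
ring teeth: 17 + 2·21 = 59
17(ω_sun−ω_arm) = −59(ω_ring−ω_arm),  ω_ring = 0, ω_arm = 1
ω_sun = 1 − (59/17)(0−1) = 76/17
exact speed ratio = 76/17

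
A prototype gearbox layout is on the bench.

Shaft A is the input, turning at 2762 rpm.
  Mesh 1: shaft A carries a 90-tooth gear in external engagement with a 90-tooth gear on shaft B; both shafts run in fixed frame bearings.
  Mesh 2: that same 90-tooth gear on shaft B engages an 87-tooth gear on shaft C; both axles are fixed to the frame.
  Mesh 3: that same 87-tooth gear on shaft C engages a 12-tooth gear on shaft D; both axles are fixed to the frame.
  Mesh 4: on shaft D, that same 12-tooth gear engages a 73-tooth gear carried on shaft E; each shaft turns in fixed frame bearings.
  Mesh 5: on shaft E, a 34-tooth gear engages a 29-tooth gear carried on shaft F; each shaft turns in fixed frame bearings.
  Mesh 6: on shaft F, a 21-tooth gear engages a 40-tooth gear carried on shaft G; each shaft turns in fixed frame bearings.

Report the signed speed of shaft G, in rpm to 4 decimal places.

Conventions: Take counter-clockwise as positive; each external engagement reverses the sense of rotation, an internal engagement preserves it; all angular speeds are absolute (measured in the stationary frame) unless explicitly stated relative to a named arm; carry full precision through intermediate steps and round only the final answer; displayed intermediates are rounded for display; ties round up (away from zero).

class = fixed-axis compound train [6 meshes; 6 ratios multiply, 6 sense flips]
mesh 1 [90T→90T]: ω = 2762.0000×90/90 = 2762.0000 rpm, sense flips to −
mesh 2 [90T→87T]: ω = 2762.0000×90/87 = 2857.2414 rpm, sense flips to +
mesh 3 [87T→12T]: ω = 2857.2414×87/12 = 20715.0000 rpm, sense flips to −
mesh 4 [12T→73T]: ω = 20715.0000×12/73 = 3405.2055 rpm, sense flips to +
mesh 5 [34T→29T]: ω = 3405.2055×34/29 = 3992.3099 rpm, sense flips to −
mesh 6 [21T→40T]: ω = 3992.3099×21/40 = 2095.9627 rpm, sense flips to +
signed output speed = +2095.9627 rpm

+2095.9627 rpm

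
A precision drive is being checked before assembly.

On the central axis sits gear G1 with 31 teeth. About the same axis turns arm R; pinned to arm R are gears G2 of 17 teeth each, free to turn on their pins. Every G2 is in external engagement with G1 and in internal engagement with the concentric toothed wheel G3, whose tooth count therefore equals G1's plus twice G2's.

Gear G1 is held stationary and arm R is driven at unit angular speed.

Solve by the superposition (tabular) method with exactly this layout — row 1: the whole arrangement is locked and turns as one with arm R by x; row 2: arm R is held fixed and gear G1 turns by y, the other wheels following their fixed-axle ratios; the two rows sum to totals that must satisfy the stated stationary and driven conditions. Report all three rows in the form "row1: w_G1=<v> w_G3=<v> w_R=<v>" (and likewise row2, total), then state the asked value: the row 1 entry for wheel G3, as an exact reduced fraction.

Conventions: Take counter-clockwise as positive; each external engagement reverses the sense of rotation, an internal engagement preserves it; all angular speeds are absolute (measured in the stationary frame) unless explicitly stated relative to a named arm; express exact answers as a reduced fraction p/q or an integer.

planetary set (31T centre, 17T on arm, 65T internal) — Willis relation
row 1 (train locked, turned with arm): all members turn x
row 2: sun turns y, ring = −(31/65)·y, arm 0
boundary: total ω_sun = x + y = 0 and total ω_arm = x = 1  ⇒  y = -1, x = 1
row 2 ring = −(31/65)·(-1) = 31/65
totals (row 1 + row 2): sun 1 + (-1) = 0, ring 1 + 31/65 = 96/65, arm 1 + 0 = 1
asked cell (row1, ring) = 1

row1: w_G1=1 w_G3=1 w_R=1
row2: w_G1=-1 w_G3=31/65 w_R=0
total: w_G1=0 w_G3=96/65 w_R=1
asked value: 1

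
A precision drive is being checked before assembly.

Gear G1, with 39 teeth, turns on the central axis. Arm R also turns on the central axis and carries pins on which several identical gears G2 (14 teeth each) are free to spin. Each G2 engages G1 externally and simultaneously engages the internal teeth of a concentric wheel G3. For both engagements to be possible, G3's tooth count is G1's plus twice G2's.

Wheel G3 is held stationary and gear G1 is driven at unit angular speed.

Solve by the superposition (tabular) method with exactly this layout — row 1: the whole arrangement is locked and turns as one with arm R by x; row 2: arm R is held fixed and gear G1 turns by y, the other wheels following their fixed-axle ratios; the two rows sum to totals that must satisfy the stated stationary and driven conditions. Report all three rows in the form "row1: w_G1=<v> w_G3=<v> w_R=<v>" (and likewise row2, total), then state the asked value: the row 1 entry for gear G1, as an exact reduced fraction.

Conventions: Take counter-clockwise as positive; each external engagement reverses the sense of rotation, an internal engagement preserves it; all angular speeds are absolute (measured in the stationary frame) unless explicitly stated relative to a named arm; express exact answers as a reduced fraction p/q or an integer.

planetary set (39T centre, 14T on arm, 67T internal) — Willis relation
superposition row 1 [locked train]: every member turns x
row 2 (arm held, sun turns y): ω_ring = −(39/67)·y, ω_arm = 0
boundary: total ω_ring = x − (39/67)·y = 0 and total ω_sun = x + y = 1  ⇒  y = 67/106, x = 39/106
row 2 ring = −(39/67)·67/106 = -39/106
totals (row 1 + row 2): sun 39/106 + 67/106 = 1, ring 39/106 + (-39/106) = 0, arm 39/106 + 0 = 39/106
asked cell (row1, sun) = 39/106

row1: w_G1=39/106 w_G3=39/106 w_R=39/106
row2: w_G1=67/106 w_G3=-39/106 w_R=0
total: w_G1=1 w_G3=0 w_R=39/106
asked value: 39/106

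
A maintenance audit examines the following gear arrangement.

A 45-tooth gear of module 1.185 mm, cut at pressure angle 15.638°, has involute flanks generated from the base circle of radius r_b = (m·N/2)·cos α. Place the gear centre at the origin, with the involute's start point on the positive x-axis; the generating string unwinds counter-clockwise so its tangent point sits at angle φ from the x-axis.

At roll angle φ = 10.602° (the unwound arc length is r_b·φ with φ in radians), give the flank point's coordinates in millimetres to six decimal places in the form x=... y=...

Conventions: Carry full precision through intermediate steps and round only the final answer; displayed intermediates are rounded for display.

x=26.111368 y=0.054039

topology: single-mesh involute geometry — m = 1.185, N = 45
pitch radius r_p = m·N/2 = 1.185·45/2 = 26.662500
base radius r_b = r_p·cos α = 26.662500·cos 15.638° = 25.675561
roll angle φ = 10.602° = 0.18503981 rad
x = r_b·(cos φ + φ·sin φ) = 26.111368
y = r_b·(sin φ − φ·cos φ) = 0.054039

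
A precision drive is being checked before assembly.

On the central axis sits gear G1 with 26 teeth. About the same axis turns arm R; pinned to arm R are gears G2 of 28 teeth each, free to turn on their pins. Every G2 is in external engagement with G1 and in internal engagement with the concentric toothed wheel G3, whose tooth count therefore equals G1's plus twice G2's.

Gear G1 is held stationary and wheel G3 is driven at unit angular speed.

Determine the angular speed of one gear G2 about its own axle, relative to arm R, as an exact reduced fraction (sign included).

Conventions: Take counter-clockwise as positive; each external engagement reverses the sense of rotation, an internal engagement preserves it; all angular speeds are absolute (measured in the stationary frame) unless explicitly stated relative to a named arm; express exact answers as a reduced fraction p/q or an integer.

533/756

recognized (axles ride arm R): planetary set, 26/28/82 teeth
ring teeth: 26 + 2·28 = 82
26(ω_sun−ω_arm) = −82(ω_ring−ω_arm),  ω_sun = 0, ω_ring = 1
26(0−ω_arm) = −82(1−ω_arm)  ⇒  108·ω_arm = 82  ⇒  ω_arm = 41/54
sun–planet mesh: 26·(0−41/54) = −28·(ω_p−ω_arm)  ⇒  ω_p−ω_arm = 533/756
exact speed ratio = 533/756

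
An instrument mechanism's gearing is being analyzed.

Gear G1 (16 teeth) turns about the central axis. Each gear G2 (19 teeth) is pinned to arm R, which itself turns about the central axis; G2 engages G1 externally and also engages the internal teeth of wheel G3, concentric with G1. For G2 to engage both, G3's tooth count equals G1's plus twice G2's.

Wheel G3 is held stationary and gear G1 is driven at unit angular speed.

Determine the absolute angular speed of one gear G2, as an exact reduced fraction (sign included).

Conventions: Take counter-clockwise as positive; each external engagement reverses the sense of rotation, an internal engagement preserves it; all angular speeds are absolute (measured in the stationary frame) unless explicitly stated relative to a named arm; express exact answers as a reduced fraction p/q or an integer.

topology: planetary set — G1 16T / G2 19T / G3 54T, arm = carrier (Willis)
ring teeth: 16 + 2·19 = 54
16(ω_sun−ω_arm) = −54(ω_ring−ω_arm),  ω_ring = 0, ω_sun = 1
16(1−ω_arm) = −54(0−ω_arm)  ⇒  70·ω_arm = 16  ⇒  ω_arm = 8/35
sun–planet mesh: 16·(1−8/35) = −19·(ω_p−ω_arm)  ⇒  ω_p−ω_arm = -432/665
ω_p = 8/35 − 432/665 = -8/19
exact speed ratio = -8/19

-8/19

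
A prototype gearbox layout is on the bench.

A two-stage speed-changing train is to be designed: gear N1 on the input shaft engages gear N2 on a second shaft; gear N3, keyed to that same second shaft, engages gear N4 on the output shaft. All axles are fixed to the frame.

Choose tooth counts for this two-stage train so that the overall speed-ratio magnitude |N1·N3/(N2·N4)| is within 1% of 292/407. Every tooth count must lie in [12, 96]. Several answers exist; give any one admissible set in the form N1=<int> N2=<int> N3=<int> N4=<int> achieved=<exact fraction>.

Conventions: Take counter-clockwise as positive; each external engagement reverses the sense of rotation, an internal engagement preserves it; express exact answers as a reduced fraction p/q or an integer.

N1=12 N2=33 N3=73 N4=37 achieved=292/407

topology: fixed-axis compound train — 2 stages, target 292/407
target = 292/407 in lowest terms: an exact hit needs N1·N3 = k·292 and N2·N4 = k·407 for one integer k, every count in [12, 96]; additionally prefer no 1:1 stage (N1 ≠ N2, N3 ≠ N4)
k = 1…2: no 1:1-free in-range split of k·292 and k·407 into factor pairs; take k = 3
k = 3: N1·N3 = 876 = 12·73, N2·N4 = 1221 = 33·37
achieved = 12·73/(33·37) = 292/407; |achieved − target| = 0 ≤ 73/10175 ✓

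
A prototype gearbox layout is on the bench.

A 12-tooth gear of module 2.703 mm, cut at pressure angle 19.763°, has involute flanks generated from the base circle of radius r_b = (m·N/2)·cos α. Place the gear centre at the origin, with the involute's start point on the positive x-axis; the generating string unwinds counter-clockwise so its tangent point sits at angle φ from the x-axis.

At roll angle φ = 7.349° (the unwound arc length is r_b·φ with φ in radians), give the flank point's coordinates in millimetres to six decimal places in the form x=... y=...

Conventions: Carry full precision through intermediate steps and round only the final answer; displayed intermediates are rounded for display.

x=15.387782 y=0.010718

recognized (one wheel, involute flank): single-mesh tooth geometry, m = 2.703, N = 12
pitch radius r_p = m·N/2 = 2.703·12/2 = 16.218000
base radius r_b = r_p·cos α = 16.218000·cos 19.763° = 15.262749
roll angle φ = 7.349° = 0.12826425 rad
x = r_b·(cos φ + φ·sin φ) = 15.387782
y = r_b·(sin φ − φ·cos φ) = 0.010718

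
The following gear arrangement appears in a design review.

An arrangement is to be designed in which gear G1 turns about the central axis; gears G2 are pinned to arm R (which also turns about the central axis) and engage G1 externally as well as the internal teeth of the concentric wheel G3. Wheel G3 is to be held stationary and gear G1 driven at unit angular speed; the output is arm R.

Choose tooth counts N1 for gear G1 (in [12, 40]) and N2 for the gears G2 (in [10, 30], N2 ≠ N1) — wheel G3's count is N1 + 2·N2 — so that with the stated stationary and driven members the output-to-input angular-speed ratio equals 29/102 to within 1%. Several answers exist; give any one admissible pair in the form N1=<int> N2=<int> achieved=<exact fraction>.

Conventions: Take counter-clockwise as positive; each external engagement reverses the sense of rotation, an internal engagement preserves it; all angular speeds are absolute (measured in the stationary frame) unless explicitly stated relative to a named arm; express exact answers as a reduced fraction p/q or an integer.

planetary set to be sized for 29/102 (Willis relation)
Willis with ω_ring = 0: ω_arm/ω_sun = N1/(N1+N3); set equal to 29/102  ⇒  N3/N1 = 1/(29/102) − 1 = 73/29
N3 = N1 + 2·N2  ⇒  N2/N1 = (N3/N1 − 1)/2 = (73/29 − 1)/2 = 22/29
smallest multiple with N1 ≥ 12 and N2 ≥ 10: k = 1  ⇒  N1 = 1·29 = 29, N2 = 1·22 = 22 (N1 ≤ 40, N2 ≤ 30, N2 ≠ N1 ✓), N3 = 29 + 2·22 = 73
check: N1/(N1+N3) with N1 = 29, N3 = 73 gives 29/102; |achieved − target| = 0 ≤ 29/10200 ✓

N1=29 N2=22 achieved=29/102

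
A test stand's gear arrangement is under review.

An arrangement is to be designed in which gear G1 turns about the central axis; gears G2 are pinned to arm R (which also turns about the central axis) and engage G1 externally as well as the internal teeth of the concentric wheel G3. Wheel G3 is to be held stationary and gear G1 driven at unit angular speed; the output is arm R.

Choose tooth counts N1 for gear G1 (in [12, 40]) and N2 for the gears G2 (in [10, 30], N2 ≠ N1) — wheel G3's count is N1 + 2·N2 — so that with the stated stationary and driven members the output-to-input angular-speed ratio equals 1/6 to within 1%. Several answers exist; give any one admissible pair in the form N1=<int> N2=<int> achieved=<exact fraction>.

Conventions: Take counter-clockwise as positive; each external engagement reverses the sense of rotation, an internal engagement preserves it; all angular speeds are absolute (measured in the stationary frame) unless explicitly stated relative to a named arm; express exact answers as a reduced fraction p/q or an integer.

N1=12 N2=24 achieved=1/6

design class (target 1/6): planetary set
Willis with ω_ring = 0: ω_arm/ω_sun = N1/(N1+N3); set equal to 1/6  ⇒  N3/N1 = 1/(1/6) − 1 = 5
N3 = N1 + 2·N2  ⇒  N2/N1 = (N3/N1 − 1)/2 = (5 − 1)/2 = 2
smallest multiple with N1 ≥ 12 and N2 ≥ 10: k = 12  ⇒  N1 = 12·1 = 12, N2 = 12·2 = 24 (N1 ≤ 40, N2 ≤ 30, N2 ≠ N1 ✓), N3 = 12 + 2·24 = 60
check: N1/(N1+N3) with N1 = 12, N3 = 60 gives 1/6; |achieved − target| = 0 ≤ 1/600 ✓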